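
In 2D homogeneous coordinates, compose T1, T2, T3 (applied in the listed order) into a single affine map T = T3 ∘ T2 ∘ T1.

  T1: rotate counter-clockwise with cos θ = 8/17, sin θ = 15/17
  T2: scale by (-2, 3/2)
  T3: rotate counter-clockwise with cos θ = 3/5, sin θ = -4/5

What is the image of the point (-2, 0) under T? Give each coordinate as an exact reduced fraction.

T1 rotate counter-clockwise with cos θ = 8/17, sin θ = 15/17: (-2, 0) → (-16/17, -30/17)
T2 scale by (-2, 3/2): (-16/17, -30/17) → (32/17, -45/17)
T3 rotate counter-clockwise with cos θ = 3/5, sin θ = -4/5: (32/17, -45/17) → (-84/85, -263/85)

T(p) = (-84/85, -263/85)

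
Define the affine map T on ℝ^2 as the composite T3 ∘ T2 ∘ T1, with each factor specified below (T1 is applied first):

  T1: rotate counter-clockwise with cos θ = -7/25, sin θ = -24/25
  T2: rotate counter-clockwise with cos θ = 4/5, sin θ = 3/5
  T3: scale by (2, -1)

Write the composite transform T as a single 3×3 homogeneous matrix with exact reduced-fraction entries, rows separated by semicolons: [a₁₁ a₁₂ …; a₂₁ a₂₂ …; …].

T = [88/125 234/125 0; 117/125 -44/125 0; 0 0 1]

T1 = [-7/25 24/25 0; -24/25 -7/25 0; 0 0 1]
T2·T1 = [44/125 117/125 0; -117/125 44/125 0; 0 0 1]
T3·…·T1 = [88/125 234/125 0; 117/125 -44/125 0; 0 0 1]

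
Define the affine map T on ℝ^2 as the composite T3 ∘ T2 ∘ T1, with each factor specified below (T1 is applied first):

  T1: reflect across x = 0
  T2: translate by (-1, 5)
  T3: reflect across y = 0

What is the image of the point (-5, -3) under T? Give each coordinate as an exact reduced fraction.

T(p) = (4, -2)

T1 reflect across x = 0: (-5, -3) → (5, -3)
T2 translate by (-1, 5): (5, -3) → (4, 2)
T3 reflect across y = 0: (4, 2) → (4, -2)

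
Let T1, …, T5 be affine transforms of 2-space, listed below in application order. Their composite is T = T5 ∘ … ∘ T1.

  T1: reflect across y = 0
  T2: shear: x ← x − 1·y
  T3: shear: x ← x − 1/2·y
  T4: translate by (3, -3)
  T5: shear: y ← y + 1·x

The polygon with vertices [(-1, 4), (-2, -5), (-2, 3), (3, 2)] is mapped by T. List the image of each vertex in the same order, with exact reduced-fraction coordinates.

image vertices: (8, 1), (-13/2, -9/2), (11/2, -1/2), (9, 4)

T1 reflect across y = 0: (-1, 4) → (-1, -4); (-2, -5) → (-2, 5); (-2, 3) → (-2, -3); (3, 2) → (3, -2)
T2 shear: x ← x − 1·y: (-1, -4) → (3, -4); (-2, 5) → (-7, 5); (-2, -3) → (1, -3); (3, -2) → (5, -2)
T3 shear: x ← x − 1/2·y: (3, -4) → (5, -4); (-7, 5) → (-19/2, 5); (1, -3) → (5/2, -3); (5, -2) → (6, -2)
T4 translate by (3, -3): (5, -4) → (8, -7); (-19/2, 5) → (-13/2, 2); (5/2, -3) → (11/2, -6); (6, -2) → (9, -5)
T5 shear: y ← y + 1·x: (8, -7) → (8, 1); (-13/2, 2) → (-13/2, -9/2); (11/2, -6) → (11/2, -1/2); (9, -5) → (9, 4)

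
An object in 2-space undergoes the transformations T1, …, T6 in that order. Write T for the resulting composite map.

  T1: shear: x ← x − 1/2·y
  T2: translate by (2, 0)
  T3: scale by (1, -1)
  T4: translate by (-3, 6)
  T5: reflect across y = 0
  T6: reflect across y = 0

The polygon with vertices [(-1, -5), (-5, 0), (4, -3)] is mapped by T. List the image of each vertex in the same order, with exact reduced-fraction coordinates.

image vertices: (1/2, 11), (-6, 6), (9/2, 9)

T1 shear: x ← x − 1/2·y: (-1, -5) → (3/2, -5); (-5, 0) → (-5, 0); (4, -3) → (11/2, -3)
T2 translate by (2, 0): (3/2, -5) → (7/2, -5); (-5, 0) → (-3, 0); (11/2, -3) → (15/2, -3)
T3 scale by (1, -1): (7/2, -5) → (7/2, 5); (-3, 0) → (-3, 0); (15/2, -3) → (15/2, 3)
T4 translate by (-3, 6): (7/2, 5) → (1/2, 11); (-3, 0) → (-6, 6); (15/2, 3) → (9/2, 9)
T5 reflect across y = 0: (1/2, 11) → (1/2, -11); (-6, 6) → (-6, -6); (9/2, 9) → (9/2, -9)
T6 reflect across y = 0: (1/2, -11) → (1/2, 11); (-6, -6) → (-6, 6); (9/2, -9) → (9/2, 9)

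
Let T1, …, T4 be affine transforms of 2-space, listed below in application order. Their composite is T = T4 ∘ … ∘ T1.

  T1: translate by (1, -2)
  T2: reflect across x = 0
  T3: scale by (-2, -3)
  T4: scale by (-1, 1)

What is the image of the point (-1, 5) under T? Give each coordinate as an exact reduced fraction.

T(p) = (0, -9)

T1 translate by (1, -2): (-1, 5) → (0, 3)
T2 reflect across x = 0: (0, 3) → (0, 3)
T3 scale by (-2, -3): (0, 3) → (0, -9)
T4 scale by (-1, 1): (0, -9) → (0, -9)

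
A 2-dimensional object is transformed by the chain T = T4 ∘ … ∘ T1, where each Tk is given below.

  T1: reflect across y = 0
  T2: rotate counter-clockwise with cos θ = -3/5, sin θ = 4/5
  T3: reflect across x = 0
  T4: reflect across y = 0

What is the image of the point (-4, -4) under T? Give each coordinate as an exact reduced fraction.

T(p) = (4/5, 28/5)

T1 reflect across y = 0: (-4, -4) → (-4, 4)
T2 rotate counter-clockwise with cos θ = -3/5, sin θ = 4/5: (-4, 4) → (-4/5, -28/5)
T3 reflect across x = 0: (-4/5, -28/5) → (4/5, -28/5)
T4 reflect across y = 0: (4/5, -28/5) → (4/5, 28/5)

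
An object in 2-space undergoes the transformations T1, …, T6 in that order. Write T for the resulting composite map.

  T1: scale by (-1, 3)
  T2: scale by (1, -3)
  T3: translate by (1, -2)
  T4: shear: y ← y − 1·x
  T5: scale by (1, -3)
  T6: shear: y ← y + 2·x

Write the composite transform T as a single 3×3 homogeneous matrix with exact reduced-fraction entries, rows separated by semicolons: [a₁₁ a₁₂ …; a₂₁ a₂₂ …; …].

T = [-1 0 1; -5 27 11; 0 0 1]

T1 = [-1 0 0; 0 3 0; 0 0 1]
T2·T1 = [-1 0 0; 0 -9 0; 0 0 1]
T3·…·T1 = [-1 0 1; 0 -9 -2; 0 0 1]
T4·…·T1 = [-1 0 1; 1 -9 -3; 0 0 1]
T5·…·T1 = [-1 0 1; -3 27 9; 0 0 1]
T6·…·T1 = [-1 0 1; -5 27 11; 0 0 1]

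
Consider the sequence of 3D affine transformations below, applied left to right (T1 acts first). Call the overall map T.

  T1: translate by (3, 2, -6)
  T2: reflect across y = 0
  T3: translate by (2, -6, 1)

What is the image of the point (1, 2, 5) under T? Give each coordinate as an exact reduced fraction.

T(p) = (6, -10, 0)

T1 translate by (3, 2, -6): (1, 2, 5) → (4, 4, -1)
T2 reflect across y = 0: (4, 4, -1) → (4, -4, -1)
T3 translate by (2, -6, 1): (4, -4, -1) → (6, -10, 0)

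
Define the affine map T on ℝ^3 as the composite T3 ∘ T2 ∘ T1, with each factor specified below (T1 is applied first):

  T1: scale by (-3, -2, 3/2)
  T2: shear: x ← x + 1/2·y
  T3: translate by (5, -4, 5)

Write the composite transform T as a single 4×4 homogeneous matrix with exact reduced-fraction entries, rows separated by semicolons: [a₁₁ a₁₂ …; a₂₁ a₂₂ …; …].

T1 = [-3 0 0 0; 0 -2 0 0; 0 0 3/2 0; 0 0 0 1]
T2·T1 = [-3 -1 0 0; 0 -2 0 0; 0 0 3/2 0; 0 0 0 1]
T3·…·T1 = [-3 -1 0 5; 0 -2 0 -4; 0 0 3/2 5; 0 0 0 1]

T = [-3 -1 0 5; 0 -2 0 -4; 0 0 3/2 5; 0 0 0 1]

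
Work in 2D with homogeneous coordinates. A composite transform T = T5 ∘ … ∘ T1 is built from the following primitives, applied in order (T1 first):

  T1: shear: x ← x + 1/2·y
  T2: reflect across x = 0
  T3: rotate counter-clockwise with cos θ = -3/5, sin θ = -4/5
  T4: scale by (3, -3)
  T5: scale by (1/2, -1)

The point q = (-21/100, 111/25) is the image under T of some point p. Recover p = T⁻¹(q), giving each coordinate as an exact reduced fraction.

p = (8/5, -1)

T1 = [1 1/2 0; 0 1 0; 0 0 1]
T2·T1 = [-1 -1/2 0; 0 1 0; 0 0 1]
T3·…·T1 = [3/5 11/10 0; 4/5 -1/5 0; 0 0 1]
T4·…·T1 = [9/5 33/10 0; -12/5 3/5 0; 0 0 1]
T5·…·T1 = [9/10 33/20 0; 12/5 -3/5 0; 0 0 1]
det M = -9/2; M⁻¹ = [2/15 11/30 0; 8/15 -1/5 0; 0 0 1]
M⁻¹ · (-21/100, 111/25)ᵀ = (8/5, -1)ᵀ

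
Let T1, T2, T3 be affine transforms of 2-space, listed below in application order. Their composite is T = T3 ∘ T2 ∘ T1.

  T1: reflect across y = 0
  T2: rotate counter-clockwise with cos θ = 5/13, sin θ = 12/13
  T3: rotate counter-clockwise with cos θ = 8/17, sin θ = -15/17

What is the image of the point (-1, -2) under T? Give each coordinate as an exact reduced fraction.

T(p) = (-262/221, 419/221)

T1 reflect across y = 0: (-1, -2) → (-1, 2)
T2 rotate counter-clockwise with cos θ = 5/13, sin θ = 12/13: (-1, 2) → (-29/13, -2/13)
T3 rotate counter-clockwise with cos θ = 8/17, sin θ = -15/17: (-29/13, -2/13) → (-262/221, 419/221)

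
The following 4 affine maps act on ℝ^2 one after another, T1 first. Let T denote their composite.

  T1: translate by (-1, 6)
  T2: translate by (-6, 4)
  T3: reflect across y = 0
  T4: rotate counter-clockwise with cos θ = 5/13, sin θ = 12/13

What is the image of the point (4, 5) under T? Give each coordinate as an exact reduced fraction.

T1 translate by (-1, 6): (4, 5) → (3, 11)
T2 translate by (-6, 4): (3, 11) → (-3, 15)
T3 reflect across y = 0: (-3, 15) → (-3, -15)
T4 rotate counter-clockwise with cos θ = 5/13, sin θ = 12/13: (-3, -15) → (165/13, -111/13)

T(p) = (165/13, -111/13)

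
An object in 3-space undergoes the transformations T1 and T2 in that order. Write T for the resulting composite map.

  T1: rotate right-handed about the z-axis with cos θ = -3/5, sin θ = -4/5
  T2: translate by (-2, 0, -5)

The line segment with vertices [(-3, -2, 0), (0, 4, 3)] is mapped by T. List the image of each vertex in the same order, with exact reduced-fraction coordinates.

T1 rotate right-handed about the z-axis with cos θ = -3/5, sin θ = -4/5: (-3, -2, 0) → (1/5, 18/5, 0); (0, 4, 3) → (16/5, -12/5, 3)
T2 translate by (-2, 0, -5): (1/5, 18/5, 0) → (-9/5, 18/5, -5); (16/5, -12/5, 3) → (6/5, -12/5, -2)

image vertices: (-9/5, 18/5, -5), (6/5, -12/5, -2)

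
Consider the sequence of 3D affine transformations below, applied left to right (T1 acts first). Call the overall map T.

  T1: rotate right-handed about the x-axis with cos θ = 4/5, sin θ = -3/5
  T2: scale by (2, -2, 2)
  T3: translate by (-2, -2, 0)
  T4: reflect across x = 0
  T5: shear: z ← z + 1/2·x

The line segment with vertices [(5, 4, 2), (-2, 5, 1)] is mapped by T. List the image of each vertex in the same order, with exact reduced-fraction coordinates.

image vertices: (-8, -54/5, -28/5), (6, -56/5, -7/5)

T1 rotate right-handed about the x-axis with cos θ = 4/5, sin θ = -3/5: (5, 4, 2) → (5, 22/5, -4/5); (-2, 5, 1) → (-2, 23/5, -11/5)
T2 scale by (2, -2, 2): (5, 22/5, -4/5) → (10, -44/5, -8/5); (-2, 23/5, -11/5) → (-4, -46/5, -22/5)
T3 translate by (-2, -2, 0): (10, -44/5, -8/5) → (8, -54/5, -8/5); (-4, -46/5, -22/5) → (-6, -56/5, -22/5)
T4 reflect across x = 0: (8, -54/5, -8/5) → (-8, -54/5, -8/5); (-6, -56/5, -22/5) → (6, -56/5, -22/5)
T5 shear: z ← z + 1/2·x: (-8, -54/5, -8/5) → (-8, -54/5, -28/5); (6, -56/5, -22/5) → (6, -56/5, -7/5)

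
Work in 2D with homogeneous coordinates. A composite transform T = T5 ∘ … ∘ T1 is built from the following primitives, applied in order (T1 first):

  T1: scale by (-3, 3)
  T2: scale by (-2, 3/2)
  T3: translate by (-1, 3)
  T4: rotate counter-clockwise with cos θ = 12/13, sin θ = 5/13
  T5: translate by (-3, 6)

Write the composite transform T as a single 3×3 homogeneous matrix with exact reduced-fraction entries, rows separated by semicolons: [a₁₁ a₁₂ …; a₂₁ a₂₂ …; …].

T1 = [-3 0 0; 0 3 0; 0 0 1]
T2·T1 = [6 0 0; 0 9/2 0; 0 0 1]
T3·…·T1 = [6 0 -1; 0 9/2 3; 0 0 1]
T4·…·T1 = [72/13 -45/26 -27/13; 30/13 54/13 31/13; 0 0 1]
T5·…·T1 = [72/13 -45/26 -66/13; 30/13 54/13 109/13; 0 0 1]

T = [72/13 -45/26 -66/13; 30/13 54/13 109/13; 0 0 1]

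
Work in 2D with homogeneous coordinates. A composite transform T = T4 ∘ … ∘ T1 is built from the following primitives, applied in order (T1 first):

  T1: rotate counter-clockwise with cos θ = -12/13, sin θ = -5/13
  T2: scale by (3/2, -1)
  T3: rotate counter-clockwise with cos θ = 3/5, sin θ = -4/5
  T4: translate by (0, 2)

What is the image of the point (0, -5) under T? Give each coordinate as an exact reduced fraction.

T(p) = (-141/26, 20/13)

T1 rotate counter-clockwise with cos θ = -12/13, sin θ = -5/13: (0, -5) → (-25/13, 60/13)
T2 scale by (3/2, -1): (-25/13, 60/13) → (-75/26, -60/13)
T3 rotate counter-clockwise with cos θ = 3/5, sin θ = -4/5: (-75/26, -60/13) → (-141/26, -6/13)
T4 translate by (0, 2): (-141/26, -6/13) → (-141/26, 20/13)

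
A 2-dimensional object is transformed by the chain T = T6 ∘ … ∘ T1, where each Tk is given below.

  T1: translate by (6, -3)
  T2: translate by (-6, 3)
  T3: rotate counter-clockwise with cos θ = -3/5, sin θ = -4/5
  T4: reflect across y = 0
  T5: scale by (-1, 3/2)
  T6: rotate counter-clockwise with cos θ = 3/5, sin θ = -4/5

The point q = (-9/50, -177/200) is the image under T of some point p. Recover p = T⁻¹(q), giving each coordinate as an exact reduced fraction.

T1 = [1 0 6; 0 1 -3; 0 0 1]
T2·T1 = [1 0 0; 0 1 0; 0 0 1]
T3·…·T1 = [-3/5 4/5 0; -4/5 -3/5 0; 0 0 1]
T4·…·T1 = [-3/5 4/5 0; 4/5 3/5 0; 0 0 1]
T5·…·T1 = [3/5 -4/5 0; 6/5 9/10 0; 0 0 1]
T6·…·T1 = [33/25 6/25 0; 6/25 59/50 0; 0 0 1]
det M = 3/2; M⁻¹ = [59/75 -4/25 0; -4/25 22/25 0; 0 0 1]
M⁻¹ · (-9/50, -177/200)ᵀ = (0, -3/4)ᵀ

p = (0, -3/4)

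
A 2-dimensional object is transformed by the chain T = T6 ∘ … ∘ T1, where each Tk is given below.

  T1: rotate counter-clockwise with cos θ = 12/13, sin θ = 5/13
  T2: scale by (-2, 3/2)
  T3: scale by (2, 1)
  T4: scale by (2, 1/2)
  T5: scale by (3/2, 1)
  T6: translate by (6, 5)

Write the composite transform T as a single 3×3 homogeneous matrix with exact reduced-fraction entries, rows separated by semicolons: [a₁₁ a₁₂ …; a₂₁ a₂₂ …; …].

T = [-144/13 60/13 6; 15/52 9/13 5; 0 0 1]

T1 = [12/13 -5/13 0; 5/13 12/13 0; 0 0 1]
T2·T1 = [-24/13 10/13 0; 15/26 18/13 0; 0 0 1]
T3·…·T1 = [-48/13 20/13 0; 15/26 18/13 0; 0 0 1]
T4·…·T1 = [-96/13 40/13 0; 15/52 9/13 0; 0 0 1]
T5·…·T1 = [-144/13 60/13 0; 15/52 9/13 0; 0 0 1]
T6·…·T1 = [-144/13 60/13 6; 15/52 9/13 5; 0 0 1]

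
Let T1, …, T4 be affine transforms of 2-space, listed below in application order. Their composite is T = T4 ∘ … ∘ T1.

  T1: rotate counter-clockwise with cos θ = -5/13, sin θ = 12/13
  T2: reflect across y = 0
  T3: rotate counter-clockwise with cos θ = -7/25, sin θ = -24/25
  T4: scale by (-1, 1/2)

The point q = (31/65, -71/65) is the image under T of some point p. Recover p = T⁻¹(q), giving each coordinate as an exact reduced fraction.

p = (-1, -2)

T1 = [-5/13 -12/13 0; 12/13 -5/13 0; 0 0 1]
T2·T1 = [-5/13 -12/13 0; -12/13 5/13 0; 0 0 1]
T3·…·T1 = [-253/325 204/325 0; 204/325 253/325 0; 0 0 1]
T4·…·T1 = [253/325 -204/325 0; 102/325 253/650 0; 0 0 1]
det M = 1/2; M⁻¹ = [253/325 408/325 0; -204/325 506/325 0; 0 0 1]
M⁻¹ · (31/65, -71/65)ᵀ = (-1, -2)ᵀ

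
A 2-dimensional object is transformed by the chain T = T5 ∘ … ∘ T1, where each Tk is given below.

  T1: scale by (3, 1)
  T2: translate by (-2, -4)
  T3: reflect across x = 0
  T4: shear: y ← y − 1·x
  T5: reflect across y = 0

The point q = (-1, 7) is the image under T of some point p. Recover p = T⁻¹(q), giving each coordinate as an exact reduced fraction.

p = (1, -4)

T1 = [3 0 0; 0 1 0; 0 0 1]
T2·T1 = [3 0 -2; 0 1 -4; 0 0 1]
T3·…·T1 = [-3 0 2; 0 1 -4; 0 0 1]
T4·…·T1 = [-3 0 2; 3 1 -6; 0 0 1]
T5·…·T1 = [-3 0 2; -3 -1 6; 0 0 1]
det M = 3; M⁻¹ = [-1/3 0 2/3; 1 -1 4; 0 0 1]
M⁻¹ · (-1, 7)ᵀ = (1, -4)ᵀ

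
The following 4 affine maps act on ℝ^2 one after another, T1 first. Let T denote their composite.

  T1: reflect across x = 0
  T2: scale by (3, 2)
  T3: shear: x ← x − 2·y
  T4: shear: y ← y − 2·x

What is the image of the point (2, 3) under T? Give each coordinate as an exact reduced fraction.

T(p) = (-18, 42)

T1 reflect across x = 0: (2, 3) → (-2, 3)
T2 scale by (3, 2): (-2, 3) → (-6, 6)
T3 shear: x ← x − 2·y: (-6, 6) → (-18, 6)
T4 shear: y ← y − 2·x: (-18, 6) → (-18, 42)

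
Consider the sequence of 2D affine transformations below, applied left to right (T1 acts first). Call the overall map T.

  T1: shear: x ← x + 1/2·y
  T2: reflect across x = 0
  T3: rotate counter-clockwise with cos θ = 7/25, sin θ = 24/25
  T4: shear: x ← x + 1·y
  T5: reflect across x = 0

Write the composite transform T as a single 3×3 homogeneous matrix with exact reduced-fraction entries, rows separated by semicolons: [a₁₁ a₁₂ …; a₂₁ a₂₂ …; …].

T1 = [1 1/2 0; 0 1 0; 0 0 1]
T2·T1 = [-1 -1/2 0; 0 1 0; 0 0 1]
T3·…·T1 = [-7/25 -11/10 0; -24/25 -1/5 0; 0 0 1]
T4·…·T1 = [-31/25 -13/10 0; -24/25 -1/5 0; 0 0 1]
T5·…·T1 = [31/25 13/10 0; -24/25 -1/5 0; 0 0 1]

T = [31/25 13/10 0; -24/25 -1/5 0; 0 0 1]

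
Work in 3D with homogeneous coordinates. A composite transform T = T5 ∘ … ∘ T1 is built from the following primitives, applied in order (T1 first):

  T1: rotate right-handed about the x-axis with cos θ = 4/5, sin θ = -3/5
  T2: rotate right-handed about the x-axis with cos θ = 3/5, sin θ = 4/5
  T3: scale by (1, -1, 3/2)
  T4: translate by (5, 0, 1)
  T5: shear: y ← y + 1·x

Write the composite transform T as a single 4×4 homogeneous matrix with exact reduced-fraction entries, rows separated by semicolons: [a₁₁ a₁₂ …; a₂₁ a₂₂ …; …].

T1 = [1 0 0 0; 0 4/5 3/5 0; 0 -3/5 4/5 0; 0 0 0 1]
T2·T1 = [1 0 0 0; 0 24/25 -7/25 0; 0 7/25 24/25 0; 0 0 0 1]
T3·…·T1 = [1 0 0 0; 0 -24/25 7/25 0; 0 21/50 36/25 0; 0 0 0 1]
T4·…·T1 = [1 0 0 5; 0 -24/25 7/25 0; 0 21/50 36/25 1; 0 0 0 1]
T5·…·T1 = [1 0 0 5; 1 -24/25 7/25 5; 0 21/50 36/25 1; 0 0 0 1]

T = [1 0 0 5; 1 -24/25 7/25 5; 0 21/50 36/25 1; 0 0 0 1]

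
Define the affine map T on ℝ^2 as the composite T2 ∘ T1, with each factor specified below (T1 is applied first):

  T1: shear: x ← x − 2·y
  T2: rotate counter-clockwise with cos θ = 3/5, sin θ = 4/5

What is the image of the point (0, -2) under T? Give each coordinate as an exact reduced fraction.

T(p) = (4, 2)

T1 shear: x ← x − 2·y: (0, -2) → (4, -2)
T2 rotate counter-clockwise with cos θ = 3/5, sin θ = 4/5: (4, -2) → (4, 2)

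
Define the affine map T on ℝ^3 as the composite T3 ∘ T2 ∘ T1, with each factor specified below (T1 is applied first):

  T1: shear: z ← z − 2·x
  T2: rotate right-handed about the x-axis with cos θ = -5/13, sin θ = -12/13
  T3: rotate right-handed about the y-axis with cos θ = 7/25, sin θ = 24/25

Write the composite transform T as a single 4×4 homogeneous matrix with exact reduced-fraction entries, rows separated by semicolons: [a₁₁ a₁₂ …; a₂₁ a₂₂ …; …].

T = [331/325 -288/325 -24/65 0; -24/13 -5/13 12/13 0; -242/325 -84/325 -7/65 0; 0 0 0 1]

T1 = [1 0 0 0; 0 1 0 0; -2 0 1 0; 0 0 0 1]
T2·T1 = [1 0 0 0; -24/13 -5/13 12/13 0; 10/13 -12/13 -5/13 0; 0 0 0 1]
T3·…·T1 = [331/325 -288/325 -24/65 0; -24/13 -5/13 12/13 0; -242/325 -84/325 -7/65 0; 0 0 0 1]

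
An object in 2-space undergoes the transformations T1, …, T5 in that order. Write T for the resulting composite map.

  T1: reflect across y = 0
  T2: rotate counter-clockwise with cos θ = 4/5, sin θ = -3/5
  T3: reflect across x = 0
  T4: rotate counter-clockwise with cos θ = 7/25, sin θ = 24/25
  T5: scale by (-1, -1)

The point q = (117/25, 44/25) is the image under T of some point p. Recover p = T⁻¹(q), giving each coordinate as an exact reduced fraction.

p = (0, -5)

T1 = [1 0 0; 0 -1 0; 0 0 1]
T2·T1 = [4/5 -3/5 0; -3/5 -4/5 0; 0 0 1]
T3·…·T1 = [-4/5 3/5 0; -3/5 -4/5 0; 0 0 1]
T4·…·T1 = [44/125 117/125 0; -117/125 44/125 0; 0 0 1]
T5·…·T1 = [-44/125 -117/125 0; 117/125 -44/125 0; 0 0 1]
det M = 1; M⁻¹ = [-44/125 117/125 0; -117/125 -44/125 0; 0 0 1]
M⁻¹ · (117/25, 44/25)ᵀ = (0, -5)ᵀ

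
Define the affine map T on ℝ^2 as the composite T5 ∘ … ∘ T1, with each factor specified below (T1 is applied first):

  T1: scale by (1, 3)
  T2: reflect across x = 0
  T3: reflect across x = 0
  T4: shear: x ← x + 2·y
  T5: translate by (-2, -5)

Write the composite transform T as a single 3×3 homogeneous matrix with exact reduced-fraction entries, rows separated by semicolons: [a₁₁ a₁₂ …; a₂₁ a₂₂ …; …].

T = [1 6 -2; 0 3 -5; 0 0 1]

T1 = [1 0 0; 0 3 0; 0 0 1]
T2·T1 = [-1 0 0; 0 3 0; 0 0 1]
T3·…·T1 = [1 0 0; 0 3 0; 0 0 1]
T4·…·T1 = [1 6 0; 0 3 0; 0 0 1]
T5·…·T1 = [1 6 -2; 0 3 -5; 0 0 1]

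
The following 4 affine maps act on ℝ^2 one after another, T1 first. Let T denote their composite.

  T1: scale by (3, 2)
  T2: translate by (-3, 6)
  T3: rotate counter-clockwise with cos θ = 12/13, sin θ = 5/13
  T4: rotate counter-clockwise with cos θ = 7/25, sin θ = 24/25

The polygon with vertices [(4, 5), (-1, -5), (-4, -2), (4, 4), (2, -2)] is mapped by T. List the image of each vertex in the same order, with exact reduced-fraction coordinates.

image vertices: (-5492/325, 2331/325), (116/25, -138/25), (-106/325, -4917/325), (-4846/325, 2403/325), (-58/25, 69/25)

T1 scale by (3, 2): (4, 5) → (12, 10); (-1, -5) → (-3, -10); (-4, -2) → (-12, -4); (4, 4) → (12, 8); (2, -2) → (6, -4)
T2 translate by (-3, 6): (12, 10) → (9, 16); (-3, -10) → (-6, -4); (-12, -4) → (-15, 2); (12, 8) → (9, 14); (6, -4) → (3, 2)
T3 rotate counter-clockwise with cos θ = 12/13, sin θ = 5/13: (9, 16) → (28/13, 237/13); (-6, -4) → (-4, -6); (-15, 2) → (-190/13, -51/13); (9, 14) → (38/13, 213/13); (3, 2) → (2, 3)
T4 rotate counter-clockwise with cos θ = 7/25, sin θ = 24/25: (28/13, 237/13) → (-5492/325, 2331/325); (-4, -6) → (116/25, -138/25); (-190/13, -51/13) → (-106/325, -4917/325); (38/13, 213/13) → (-4846/325, 2403/325); (2, 3) → (-58/25, 69/25)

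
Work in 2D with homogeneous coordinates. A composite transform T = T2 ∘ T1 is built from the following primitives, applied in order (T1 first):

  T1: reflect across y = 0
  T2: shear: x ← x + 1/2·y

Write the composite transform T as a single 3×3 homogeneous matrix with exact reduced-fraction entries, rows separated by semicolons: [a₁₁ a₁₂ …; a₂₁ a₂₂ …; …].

T = [1 -1/2 0; 0 -1 0; 0 0 1]

T1 = [1 0 0; 0 -1 0; 0 0 1]
T2·T1 = [1 -1/2 0; 0 -1 0; 0 0 1]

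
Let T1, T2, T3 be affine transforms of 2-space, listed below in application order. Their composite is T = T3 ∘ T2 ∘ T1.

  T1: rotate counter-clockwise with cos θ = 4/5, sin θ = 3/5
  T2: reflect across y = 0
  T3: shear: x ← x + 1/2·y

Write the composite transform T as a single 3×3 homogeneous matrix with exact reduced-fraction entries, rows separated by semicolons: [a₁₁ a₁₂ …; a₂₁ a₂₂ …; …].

T1 = [4/5 -3/5 0; 3/5 4/5 0; 0 0 1]
T2·T1 = [4/5 -3/5 0; -3/5 -4/5 0; 0 0 1]
T3·…·T1 = [1/2 -1 0; -3/5 -4/5 0; 0 0 1]

T = [1/2 -1 0; -3/5 -4/5 0; 0 0 1]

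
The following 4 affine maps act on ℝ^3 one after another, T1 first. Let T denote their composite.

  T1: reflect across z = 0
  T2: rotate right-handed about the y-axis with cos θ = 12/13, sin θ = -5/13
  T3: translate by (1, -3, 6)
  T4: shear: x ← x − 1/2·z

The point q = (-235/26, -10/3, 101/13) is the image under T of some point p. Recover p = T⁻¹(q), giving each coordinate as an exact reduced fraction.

T1 = [1 0 0 0; 0 1 0 0; 0 0 -1 0; 0 0 0 1]
T2·T1 = [12/13 0 5/13 0; 0 1 0 0; 5/13 0 -12/13 0; 0 0 0 1]
T3·…·T1 = [12/13 0 5/13 1; 0 1 0 -3; 5/13 0 -12/13 6; 0 0 0 1]
T4·…·T1 = [19/26 0 11/13 -2; 0 1 0 -3; 5/13 0 -12/13 6; 0 0 0 1]
det M = -1; M⁻¹ = [12/13 0 11/13 -42/13; 0 1 0 3; 5/13 0 -19/26 67/13; 0 0 0 1]
M⁻¹ · (-235/26, -10/3, 101/13)ᵀ = (-5, -1/3, -4)ᵀ

p = (-5, -1/3, -4)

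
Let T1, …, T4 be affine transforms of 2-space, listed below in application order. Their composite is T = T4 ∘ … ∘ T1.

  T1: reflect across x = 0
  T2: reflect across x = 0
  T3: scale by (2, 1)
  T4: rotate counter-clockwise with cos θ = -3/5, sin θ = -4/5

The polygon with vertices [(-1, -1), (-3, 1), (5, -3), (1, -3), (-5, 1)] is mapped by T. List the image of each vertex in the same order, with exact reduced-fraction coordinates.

T1 reflect across x = 0: (-1, -1) → (1, -1); (-3, 1) → (3, 1); (5, -3) → (-5, -3); (1, -3) → (-1, -3); (-5, 1) → (5, 1)
T2 reflect across x = 0: (1, -1) → (-1, -1); (3, 1) → (-3, 1); (-5, -3) → (5, -3); (-1, -3) → (1, -3); (5, 1) → (-5, 1)
T3 scale by (2, 1): (-1, -1) → (-2, -1); (-3, 1) → (-6, 1); (5, -3) → (10, -3); (1, -3) → (2, -3); (-5, 1) → (-10, 1)
T4 rotate counter-clockwise with cos θ = -3/5, sin θ = -4/5: (-2, -1) → (2/5, 11/5); (-6, 1) → (22/5, 21/5); (10, -3) → (-42/5, -31/5); (2, -3) → (-18/5, 1/5); (-10, 1) → (34/5, 37/5)

image vertices: (2/5, 11/5), (22/5, 21/5), (-42/5, -31/5), (-18/5, 1/5), (34/5, 37/5)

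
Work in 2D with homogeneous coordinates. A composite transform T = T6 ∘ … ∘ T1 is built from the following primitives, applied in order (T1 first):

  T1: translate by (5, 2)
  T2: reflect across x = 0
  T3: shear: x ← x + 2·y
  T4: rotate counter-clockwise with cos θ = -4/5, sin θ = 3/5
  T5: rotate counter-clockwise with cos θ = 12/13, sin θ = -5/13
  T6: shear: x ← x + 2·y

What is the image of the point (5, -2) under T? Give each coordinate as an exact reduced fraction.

T(p) = (-158/13, -112/13)

T1 translate by (5, 2): (5, -2) → (10, 0)
T2 reflect across x = 0: (10, 0) → (-10, 0)
T3 shear: x ← x + 2·y: (-10, 0) → (-10, 0)
T4 rotate counter-clockwise with cos θ = -4/5, sin θ = 3/5: (-10, 0) → (8, -6)
T5 rotate counter-clockwise with cos θ = 12/13, sin θ = -5/13: (8, -6) → (66/13, -112/13)
T6 shear: x ← x + 2·y: (66/13, -112/13) → (-158/13, -112/13)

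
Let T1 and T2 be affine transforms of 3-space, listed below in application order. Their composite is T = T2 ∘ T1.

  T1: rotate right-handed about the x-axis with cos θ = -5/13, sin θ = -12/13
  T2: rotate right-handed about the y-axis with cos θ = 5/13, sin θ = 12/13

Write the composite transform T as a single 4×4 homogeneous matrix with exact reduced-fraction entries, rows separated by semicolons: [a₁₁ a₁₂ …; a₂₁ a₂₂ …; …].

T = [5/13 -144/169 -60/169 0; 0 -5/13 12/13 0; -12/13 -60/169 -25/169 0; 0 0 0 1]

T1 = [1 0 0 0; 0 -5/13 12/13 0; 0 -12/13 -5/13 0; 0 0 0 1]
T2·T1 = [5/13 -144/169 -60/169 0; 0 -5/13 12/13 0; -12/13 -60/169 -25/169 0; 0 0 0 1]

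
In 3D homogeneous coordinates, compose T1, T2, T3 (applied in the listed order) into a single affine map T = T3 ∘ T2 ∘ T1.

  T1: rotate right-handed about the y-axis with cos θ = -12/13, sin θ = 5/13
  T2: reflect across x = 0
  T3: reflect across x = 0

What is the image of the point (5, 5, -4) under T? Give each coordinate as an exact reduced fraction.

T1 rotate right-handed about the y-axis with cos θ = -12/13, sin θ = 5/13: (5, 5, -4) → (-80/13, 5, 23/13)
T2 reflect across x = 0: (-80/13, 5, 23/13) → (80/13, 5, 23/13)
T3 reflect across x = 0: (80/13, 5, 23/13) → (-80/13, 5, 23/13)

T(p) = (-80/13, 5, 23/13)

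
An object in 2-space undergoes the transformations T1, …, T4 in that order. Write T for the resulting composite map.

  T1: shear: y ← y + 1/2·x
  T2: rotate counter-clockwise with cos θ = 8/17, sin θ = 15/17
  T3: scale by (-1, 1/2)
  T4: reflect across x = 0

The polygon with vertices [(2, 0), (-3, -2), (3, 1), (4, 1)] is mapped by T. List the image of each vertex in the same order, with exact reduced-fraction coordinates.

image vertices: (1/17, 19/17), (57/34, -73/34), (-27/34, 65/34), (-13/17, 42/17)

T1 shear: y ← y + 1/2·x: (2, 0) → (2, 1); (-3, -2) → (-3, -7/2); (3, 1) → (3, 5/2); (4, 1) → (4, 3)
T2 rotate counter-clockwise with cos θ = 8/17, sin θ = 15/17: (2, 1) → (1/17, 38/17); (-3, -7/2) → (57/34, -73/17); (3, 5/2) → (-27/34, 65/17); (4, 3) → (-13/17, 84/17)
T3 scale by (-1, 1/2): (1/17, 38/17) → (-1/17, 19/17); (57/34, -73/17) → (-57/34, -73/34); (-27/34, 65/17) → (27/34, 65/34); (-13/17, 84/17) → (13/17, 42/17)
T4 reflect across x = 0: (-1/17, 19/17) → (1/17, 19/17); (-57/34, -73/34) → (57/34, -73/34); (27/34, 65/34) → (-27/34, 65/34); (13/17, 42/17) → (-13/17, 42/17)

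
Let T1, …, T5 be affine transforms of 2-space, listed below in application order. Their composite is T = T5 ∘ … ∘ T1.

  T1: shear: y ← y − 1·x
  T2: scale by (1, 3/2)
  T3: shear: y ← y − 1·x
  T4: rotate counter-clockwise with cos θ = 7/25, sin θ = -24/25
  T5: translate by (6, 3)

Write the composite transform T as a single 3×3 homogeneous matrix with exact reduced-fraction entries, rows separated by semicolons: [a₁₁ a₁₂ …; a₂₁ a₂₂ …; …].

T1 = [1 0 0; -1 1 0; 0 0 1]
T2·T1 = [1 0 0; -3/2 3/2 0; 0 0 1]
T3·…·T1 = [1 0 0; -5/2 3/2 0; 0 0 1]
T4·…·T1 = [-53/25 36/25 0; -83/50 21/50 0; 0 0 1]
T5·…·T1 = [-53/25 36/25 6; -83/50 21/50 3; 0 0 1]

T = [-53/25 36/25 6; -83/50 21/50 3; 0 0 1]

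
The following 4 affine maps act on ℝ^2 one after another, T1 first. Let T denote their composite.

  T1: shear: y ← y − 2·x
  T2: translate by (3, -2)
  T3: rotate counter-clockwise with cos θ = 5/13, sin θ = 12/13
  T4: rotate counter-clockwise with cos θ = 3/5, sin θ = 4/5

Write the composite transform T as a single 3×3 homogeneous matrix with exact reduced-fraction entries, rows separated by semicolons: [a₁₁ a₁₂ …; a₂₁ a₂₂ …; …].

T = [79/65 -56/65 1/5; 122/65 -33/65 18/5; 0 0 1]

T1 = [1 0 0; -2 1 0; 0 0 1]
T2·T1 = [1 0 3; -2 1 -2; 0 0 1]
T3·…·T1 = [29/13 -12/13 3; 2/13 5/13 2; 0 0 1]
T4·…·T1 = [79/65 -56/65 1/5; 122/65 -33/65 18/5; 0 0 1]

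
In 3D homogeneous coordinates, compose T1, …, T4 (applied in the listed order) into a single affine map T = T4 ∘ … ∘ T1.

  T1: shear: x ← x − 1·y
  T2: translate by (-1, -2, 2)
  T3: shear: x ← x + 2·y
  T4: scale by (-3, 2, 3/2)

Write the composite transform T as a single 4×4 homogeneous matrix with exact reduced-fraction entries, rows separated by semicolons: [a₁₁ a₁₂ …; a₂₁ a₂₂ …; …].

T = [-3 -3 0 15; 0 2 0 -4; 0 0 3/2 3; 0 0 0 1]

T1 = [1 -1 0 0; 0 1 0 0; 0 0 1 0; 0 0 0 1]
T2·T1 = [1 -1 0 -1; 0 1 0 -2; 0 0 1 2; 0 0 0 1]
T3·…·T1 = [1 1 0 -5; 0 1 0 -2; 0 0 1 2; 0 0 0 1]
T4·…·T1 = [-3 -3 0 15; 0 2 0 -4; 0 0 3/2 3; 0 0 0 1]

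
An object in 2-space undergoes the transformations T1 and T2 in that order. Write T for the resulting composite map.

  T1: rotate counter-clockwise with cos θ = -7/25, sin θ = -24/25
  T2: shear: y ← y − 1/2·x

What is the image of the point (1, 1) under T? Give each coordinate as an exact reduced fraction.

T(p) = (17/25, -79/50)

T1 rotate counter-clockwise with cos θ = -7/25, sin θ = -24/25: (1, 1) → (17/25, -31/25)
T2 shear: y ← y − 1/2·x: (17/25, -31/25) → (17/25, -79/50)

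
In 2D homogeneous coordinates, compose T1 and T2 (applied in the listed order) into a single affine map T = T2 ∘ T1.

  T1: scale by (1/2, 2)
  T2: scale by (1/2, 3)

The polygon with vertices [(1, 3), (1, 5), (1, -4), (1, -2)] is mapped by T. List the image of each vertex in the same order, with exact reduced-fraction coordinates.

T1 scale by (1/2, 2): (1, 3) → (1/2, 6); (1, 5) → (1/2, 10); (1, -4) → (1/2, -8); (1, -2) → (1/2, -4)
T2 scale by (1/2, 3): (1/2, 6) → (1/4, 18); (1/2, 10) → (1/4, 30); (1/2, -8) → (1/4, -24); (1/2, -4) → (1/4, -12)

image vertices: (1/4, 18), (1/4, 30), (1/4, -24), (1/4, -12)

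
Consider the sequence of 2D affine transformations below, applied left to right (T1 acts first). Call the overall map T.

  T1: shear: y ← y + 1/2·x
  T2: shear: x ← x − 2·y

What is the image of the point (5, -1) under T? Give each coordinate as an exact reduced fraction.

T(p) = (2, 3/2)

T1 shear: y ← y + 1/2·x: (5, -1) → (5, 3/2)
T2 shear: x ← x − 2·y: (5, 3/2) → (2, 3/2)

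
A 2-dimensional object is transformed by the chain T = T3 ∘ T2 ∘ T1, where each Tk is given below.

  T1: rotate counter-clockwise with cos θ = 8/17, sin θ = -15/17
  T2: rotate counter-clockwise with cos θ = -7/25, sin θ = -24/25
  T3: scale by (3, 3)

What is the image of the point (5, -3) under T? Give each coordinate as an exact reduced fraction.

T1 rotate counter-clockwise with cos θ = 8/17, sin θ = -15/17: (5, -3) → (-5/17, -99/17)
T2 rotate counter-clockwise with cos θ = -7/25, sin θ = -24/25: (-5/17, -99/17) → (-2341/425, 813/425)
T3 scale by (3, 3): (-2341/425, 813/425) → (-7023/425, 2439/425)

T(p) = (-7023/425, 2439/425)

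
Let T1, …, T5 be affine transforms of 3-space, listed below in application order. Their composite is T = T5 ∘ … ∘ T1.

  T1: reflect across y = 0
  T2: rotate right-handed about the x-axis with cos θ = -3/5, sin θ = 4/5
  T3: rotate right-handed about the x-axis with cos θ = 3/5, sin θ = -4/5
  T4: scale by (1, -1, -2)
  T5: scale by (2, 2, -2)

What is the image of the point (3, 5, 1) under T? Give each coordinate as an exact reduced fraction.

T(p) = (6, 118/25, -452/25)

T1 reflect across y = 0: (3, 5, 1) → (3, -5, 1)
T2 rotate right-handed about the x-axis with cos θ = -3/5, sin θ = 4/5: (3, -5, 1) → (3, 11/5, -23/5)
T3 rotate right-handed about the x-axis with cos θ = 3/5, sin θ = -4/5: (3, 11/5, -23/5) → (3, -59/25, -113/25)
T4 scale by (1, -1, -2): (3, -59/25, -113/25) → (3, 59/25, 226/25)
T5 scale by (2, 2, -2): (3, 59/25, 226/25) → (6, 118/25, -452/25)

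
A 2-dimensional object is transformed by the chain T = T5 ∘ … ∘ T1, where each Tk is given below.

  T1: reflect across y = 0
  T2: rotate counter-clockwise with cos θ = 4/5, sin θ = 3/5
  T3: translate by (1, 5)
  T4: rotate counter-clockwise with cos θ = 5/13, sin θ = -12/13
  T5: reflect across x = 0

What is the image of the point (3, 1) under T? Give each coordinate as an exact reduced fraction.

T(p) = (-92/13, -18/13)

T1 reflect across y = 0: (3, 1) → (3, -1)
T2 rotate counter-clockwise with cos θ = 4/5, sin θ = 3/5: (3, -1) → (3, 1)
T3 translate by (1, 5): (3, 1) → (4, 6)
T4 rotate counter-clockwise with cos θ = 5/13, sin θ = -12/13: (4, 6) → (92/13, -18/13)
T5 reflect across x = 0: (92/13, -18/13) → (-92/13, -18/13)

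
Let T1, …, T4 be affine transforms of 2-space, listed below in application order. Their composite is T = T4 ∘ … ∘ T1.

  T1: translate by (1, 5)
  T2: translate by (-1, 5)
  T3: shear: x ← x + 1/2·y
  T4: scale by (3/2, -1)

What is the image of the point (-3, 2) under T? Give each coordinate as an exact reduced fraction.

T1 translate by (1, 5): (-3, 2) → (-2, 7)
T2 translate by (-1, 5): (-2, 7) → (-3, 12)
T3 shear: x ← x + 1/2·y: (-3, 12) → (3, 12)
T4 scale by (3/2, -1): (3, 12) → (9/2, -12)

T(p) = (9/2, -12)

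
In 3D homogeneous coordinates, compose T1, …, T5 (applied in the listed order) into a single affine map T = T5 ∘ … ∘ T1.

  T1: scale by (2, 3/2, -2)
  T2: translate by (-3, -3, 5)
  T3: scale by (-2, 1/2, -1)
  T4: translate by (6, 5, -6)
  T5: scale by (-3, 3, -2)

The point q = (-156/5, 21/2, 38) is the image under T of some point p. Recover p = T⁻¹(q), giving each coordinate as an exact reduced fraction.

p = (2/5, 0, -4)

T1 = [2 0 0 0; 0 3/2 0 0; 0 0 -2 0; 0 0 0 1]
T2·T1 = [2 0 0 -3; 0 3/2 0 -3; 0 0 -2 5; 0 0 0 1]
T3·…·T1 = [-4 0 0 6; 0 3/4 0 -3/2; 0 0 2 -5; 0 0 0 1]
T4·…·T1 = [-4 0 0 12; 0 3/4 0 7/2; 0 0 2 -11; 0 0 0 1]
T5·…·T1 = [12 0 0 -36; 0 9/4 0 21/2; 0 0 -4 22; 0 0 0 1]
det M = -108; M⁻¹ = [1/12 0 0 3; 0 4/9 0 -14/3; 0 0 -1/4 11/2; 0 0 0 1]
M⁻¹ · (-156/5, 21/2, 38)ᵀ = (2/5, 0, -4)ᵀ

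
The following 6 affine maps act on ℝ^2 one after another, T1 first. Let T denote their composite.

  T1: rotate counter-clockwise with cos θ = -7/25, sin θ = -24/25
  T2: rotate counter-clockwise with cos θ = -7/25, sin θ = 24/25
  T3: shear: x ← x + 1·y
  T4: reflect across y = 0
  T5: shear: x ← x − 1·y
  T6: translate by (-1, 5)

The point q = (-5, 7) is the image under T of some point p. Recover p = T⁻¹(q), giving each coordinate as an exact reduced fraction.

p = (0, -2)

T1 = [-7/25 24/25 0; -24/25 -7/25 0; 0 0 1]
T2·T1 = [1 0 0; 0 1 0; 0 0 1]
T3·…·T1 = [1 1 0; 0 1 0; 0 0 1]
T4·…·T1 = [1 1 0; 0 -1 0; 0 0 1]
T5·…·T1 = [1 2 0; 0 -1 0; 0 0 1]
T6·…·T1 = [1 2 -1; 0 -1 5; 0 0 1]
det M = -1; M⁻¹ = [1 2 -9; 0 -1 5; 0 0 1]
M⁻¹ · (-5, 7)ᵀ = (0, -2)ᵀ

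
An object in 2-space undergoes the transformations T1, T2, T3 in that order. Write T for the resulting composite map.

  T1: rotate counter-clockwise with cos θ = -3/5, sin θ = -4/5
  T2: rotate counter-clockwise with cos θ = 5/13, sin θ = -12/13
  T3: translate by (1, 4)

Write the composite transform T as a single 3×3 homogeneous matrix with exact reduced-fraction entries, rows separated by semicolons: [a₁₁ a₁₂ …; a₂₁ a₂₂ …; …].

T1 = [-3/5 4/5 0; -4/5 -3/5 0; 0 0 1]
T2·T1 = [-63/65 -16/65 0; 16/65 -63/65 0; 0 0 1]
T3·…·T1 = [-63/65 -16/65 1; 16/65 -63/65 4; 0 0 1]

T = [-63/65 -16/65 1; 16/65 -63/65 4; 0 0 1]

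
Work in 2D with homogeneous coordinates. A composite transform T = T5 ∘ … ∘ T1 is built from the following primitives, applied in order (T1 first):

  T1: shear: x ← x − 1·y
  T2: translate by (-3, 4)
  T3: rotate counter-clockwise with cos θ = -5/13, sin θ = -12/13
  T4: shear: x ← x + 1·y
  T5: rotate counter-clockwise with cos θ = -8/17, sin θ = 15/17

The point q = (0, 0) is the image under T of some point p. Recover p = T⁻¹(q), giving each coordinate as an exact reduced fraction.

T1 = [1 -1 0; 0 1 0; 0 0 1]
T2·T1 = [1 -1 -3; 0 1 4; 0 0 1]
T3·…·T1 = [-5/13 17/13 63/13; -12/13 7/13 16/13; 0 0 1]
T4·…·T1 = [-17/13 24/13 79/13; -12/13 7/13 16/13; 0 0 1]
T5·…·T1 = [316/221 -297/221 -872/221; -159/221 304/221 1057/221; 0 0 1]
det M = 1; M⁻¹ = [304/221 297/221 -1; 159/221 316/221 -4; 0 0 1]
M⁻¹ · (0, 0)ᵀ = (-1, -4)ᵀ

p = (-1, -4)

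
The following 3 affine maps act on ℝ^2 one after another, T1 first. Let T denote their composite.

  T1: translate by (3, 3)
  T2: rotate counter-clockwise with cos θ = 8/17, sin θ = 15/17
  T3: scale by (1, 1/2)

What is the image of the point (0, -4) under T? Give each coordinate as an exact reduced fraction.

T(p) = (39/17, 37/34)

T1 translate by (3, 3): (0, -4) → (3, -1)
T2 rotate counter-clockwise with cos θ = 8/17, sin θ = 15/17: (3, -1) → (39/17, 37/17)
T3 scale by (1, 1/2): (39/17, 37/17) → (39/17, 37/34)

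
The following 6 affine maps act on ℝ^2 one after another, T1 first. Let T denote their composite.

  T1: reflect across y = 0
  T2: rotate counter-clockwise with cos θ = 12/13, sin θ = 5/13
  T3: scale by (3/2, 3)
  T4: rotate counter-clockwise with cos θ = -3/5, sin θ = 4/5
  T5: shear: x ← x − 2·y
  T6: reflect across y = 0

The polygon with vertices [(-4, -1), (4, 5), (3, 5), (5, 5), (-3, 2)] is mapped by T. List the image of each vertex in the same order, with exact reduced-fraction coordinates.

image vertices: (1653/130, 246/65), (-2889/130, -798/65), (-2553/130, -771/65), (-645/26, -165/13), (3, -3)

T1 reflect across y = 0: (-4, -1) → (-4, 1); (4, 5) → (4, -5); (3, 5) → (3, -5); (5, 5) → (5, -5); (-3, 2) → (-3, -2)
T2 rotate counter-clockwise with cos θ = 12/13, sin θ = 5/13: (-4, 1) → (-53/13, -8/13); (4, -5) → (73/13, -40/13); (3, -5) → (61/13, -45/13); (5, -5) → (85/13, -35/13); (-3, -2) → (-2, -3)
T3 scale by (3/2, 3): (-53/13, -8/13) → (-159/26, -24/13); (73/13, -40/13) → (219/26, -120/13); (61/13, -45/13) → (183/26, -135/13); (85/13, -35/13) → (255/26, -105/13); (-2, -3) → (-3, -9)
T4 rotate counter-clockwise with cos θ = -3/5, sin θ = 4/5: (-159/26, -24/13) → (669/130, -246/65); (219/26, -120/13) → (303/130, 798/65); (183/26, -135/13) → (531/130, 771/65); (255/26, -105/13) → (15/26, 165/13); (-3, -9) → (9, 3)
T5 shear: x ← x − 2·y: (669/130, -246/65) → (1653/130, -246/65); (303/130, 798/65) → (-2889/130, 798/65); (531/130, 771/65) → (-2553/130, 771/65); (15/26, 165/13) → (-645/26, 165/13); (9, 3) → (3, 3)
T6 reflect across y = 0: (1653/130, -246/65) → (1653/130, 246/65); (-2889/130, 798/65) → (-2889/130, -798/65); (-2553/130, 771/65) → (-2553/130, -771/65); (-645/26, 165/13) → (-645/26, -165/13); (3, 3) → (3, -3)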